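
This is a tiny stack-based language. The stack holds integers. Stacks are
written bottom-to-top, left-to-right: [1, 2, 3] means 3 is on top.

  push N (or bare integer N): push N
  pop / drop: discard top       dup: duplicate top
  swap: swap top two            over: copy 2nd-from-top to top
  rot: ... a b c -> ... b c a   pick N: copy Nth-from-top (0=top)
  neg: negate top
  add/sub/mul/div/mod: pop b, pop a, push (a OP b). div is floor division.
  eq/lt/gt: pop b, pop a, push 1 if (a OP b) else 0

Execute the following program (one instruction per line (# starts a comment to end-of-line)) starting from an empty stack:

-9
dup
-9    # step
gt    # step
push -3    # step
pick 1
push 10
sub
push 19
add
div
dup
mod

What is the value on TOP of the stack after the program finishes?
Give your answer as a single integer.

Answer: 0

Derivation:
After 'push -9': [-9]
After 'dup': [-9, -9]
After 'push -9': [-9, -9, -9]
After 'gt': [-9, 0]
After 'push -3': [-9, 0, -3]
After 'pick 1': [-9, 0, -3, 0]
After 'push 10': [-9, 0, -3, 0, 10]
After 'sub': [-9, 0, -3, -10]
After 'push 19': [-9, 0, -3, -10, 19]
After 'add': [-9, 0, -3, 9]
After 'div': [-9, 0, -1]
After 'dup': [-9, 0, -1, -1]
After 'mod': [-9, 0, 0]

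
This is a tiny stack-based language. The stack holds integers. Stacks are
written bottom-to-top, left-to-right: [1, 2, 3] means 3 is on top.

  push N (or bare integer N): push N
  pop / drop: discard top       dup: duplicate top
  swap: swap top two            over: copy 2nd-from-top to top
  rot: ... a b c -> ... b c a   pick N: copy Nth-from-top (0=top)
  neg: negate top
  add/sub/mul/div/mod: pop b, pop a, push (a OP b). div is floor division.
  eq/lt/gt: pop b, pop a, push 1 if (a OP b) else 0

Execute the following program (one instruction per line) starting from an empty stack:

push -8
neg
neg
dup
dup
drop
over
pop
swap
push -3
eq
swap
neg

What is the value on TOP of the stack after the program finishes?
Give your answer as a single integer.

Answer: 8

Derivation:
After 'push -8': [-8]
After 'neg': [8]
After 'neg': [-8]
After 'dup': [-8, -8]
After 'dup': [-8, -8, -8]
After 'drop': [-8, -8]
After 'over': [-8, -8, -8]
After 'pop': [-8, -8]
After 'swap': [-8, -8]
After 'push -3': [-8, -8, -3]
After 'eq': [-8, 0]
After 'swap': [0, -8]
After 'neg': [0, 8]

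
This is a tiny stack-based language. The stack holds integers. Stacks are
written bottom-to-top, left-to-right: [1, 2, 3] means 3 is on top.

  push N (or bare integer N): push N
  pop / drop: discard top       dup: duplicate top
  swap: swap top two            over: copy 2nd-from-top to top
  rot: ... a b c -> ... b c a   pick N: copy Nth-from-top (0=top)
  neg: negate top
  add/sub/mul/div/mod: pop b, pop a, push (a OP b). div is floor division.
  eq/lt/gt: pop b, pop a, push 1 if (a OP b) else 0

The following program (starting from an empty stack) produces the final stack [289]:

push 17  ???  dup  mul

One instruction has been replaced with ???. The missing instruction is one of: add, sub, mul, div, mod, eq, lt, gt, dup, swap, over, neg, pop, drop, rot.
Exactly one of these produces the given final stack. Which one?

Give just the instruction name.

Stack before ???: [17]
Stack after ???:  [-17]
The instruction that transforms [17] -> [-17] is: neg

Answer: neg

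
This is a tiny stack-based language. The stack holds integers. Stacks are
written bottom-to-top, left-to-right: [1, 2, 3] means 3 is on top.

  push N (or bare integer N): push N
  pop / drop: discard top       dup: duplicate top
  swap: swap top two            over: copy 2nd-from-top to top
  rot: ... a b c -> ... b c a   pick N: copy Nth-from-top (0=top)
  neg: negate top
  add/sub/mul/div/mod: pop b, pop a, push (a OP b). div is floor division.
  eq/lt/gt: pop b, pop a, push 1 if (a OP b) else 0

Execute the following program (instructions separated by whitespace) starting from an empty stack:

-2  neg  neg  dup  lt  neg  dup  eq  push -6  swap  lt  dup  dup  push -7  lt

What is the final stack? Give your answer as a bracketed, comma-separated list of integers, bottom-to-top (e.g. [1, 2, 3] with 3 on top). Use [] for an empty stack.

Answer: [1, 1, 0]

Derivation:
After 'push -2': [-2]
After 'neg': [2]
After 'neg': [-2]
After 'dup': [-2, -2]
After 'lt': [0]
After 'neg': [0]
After 'dup': [0, 0]
After 'eq': [1]
After 'push -6': [1, -6]
After 'swap': [-6, 1]
After 'lt': [1]
After 'dup': [1, 1]
After 'dup': [1, 1, 1]
After 'push -7': [1, 1, 1, -7]
After 'lt': [1, 1, 0]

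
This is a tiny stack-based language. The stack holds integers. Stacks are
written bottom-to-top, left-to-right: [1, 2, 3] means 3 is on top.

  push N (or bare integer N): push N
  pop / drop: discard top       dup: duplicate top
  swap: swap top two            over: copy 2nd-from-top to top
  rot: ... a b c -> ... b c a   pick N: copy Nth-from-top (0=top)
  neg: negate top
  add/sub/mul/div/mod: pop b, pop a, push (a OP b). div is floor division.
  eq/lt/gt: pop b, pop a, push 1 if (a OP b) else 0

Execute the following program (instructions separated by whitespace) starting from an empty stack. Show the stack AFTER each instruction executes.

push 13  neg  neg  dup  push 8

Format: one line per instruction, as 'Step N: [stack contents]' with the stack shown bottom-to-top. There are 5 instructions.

Step 1: [13]
Step 2: [-13]
Step 3: [13]
Step 4: [13, 13]
Step 5: [13, 13, 8]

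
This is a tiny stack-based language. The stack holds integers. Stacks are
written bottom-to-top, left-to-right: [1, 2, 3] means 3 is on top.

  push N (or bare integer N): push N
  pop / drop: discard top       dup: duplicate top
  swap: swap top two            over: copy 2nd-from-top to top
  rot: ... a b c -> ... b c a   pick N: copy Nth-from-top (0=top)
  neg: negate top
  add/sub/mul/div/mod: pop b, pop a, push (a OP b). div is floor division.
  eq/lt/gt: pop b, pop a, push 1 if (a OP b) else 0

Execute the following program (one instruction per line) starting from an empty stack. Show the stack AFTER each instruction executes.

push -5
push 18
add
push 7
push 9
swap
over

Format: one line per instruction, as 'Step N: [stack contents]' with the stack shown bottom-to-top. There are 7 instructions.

Step 1: [-5]
Step 2: [-5, 18]
Step 3: [13]
Step 4: [13, 7]
Step 5: [13, 7, 9]
Step 6: [13, 9, 7]
Step 7: [13, 9, 7, 9]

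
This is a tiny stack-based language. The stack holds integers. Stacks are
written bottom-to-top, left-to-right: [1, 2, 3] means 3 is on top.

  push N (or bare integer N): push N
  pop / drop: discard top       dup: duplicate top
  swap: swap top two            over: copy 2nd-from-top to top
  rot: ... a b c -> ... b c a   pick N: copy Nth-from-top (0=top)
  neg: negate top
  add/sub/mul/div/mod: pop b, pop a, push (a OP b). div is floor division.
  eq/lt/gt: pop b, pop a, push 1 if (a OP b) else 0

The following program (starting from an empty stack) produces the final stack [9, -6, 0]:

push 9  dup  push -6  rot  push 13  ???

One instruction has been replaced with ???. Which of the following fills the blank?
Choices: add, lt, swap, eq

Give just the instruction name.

Answer: eq

Derivation:
Stack before ???: [9, -6, 9, 13]
Stack after ???:  [9, -6, 0]
Checking each choice:
  add: produces [9, -6, 22]
  lt: produces [9, -6, 1]
  swap: produces [9, -6, 13, 9]
  eq: MATCH


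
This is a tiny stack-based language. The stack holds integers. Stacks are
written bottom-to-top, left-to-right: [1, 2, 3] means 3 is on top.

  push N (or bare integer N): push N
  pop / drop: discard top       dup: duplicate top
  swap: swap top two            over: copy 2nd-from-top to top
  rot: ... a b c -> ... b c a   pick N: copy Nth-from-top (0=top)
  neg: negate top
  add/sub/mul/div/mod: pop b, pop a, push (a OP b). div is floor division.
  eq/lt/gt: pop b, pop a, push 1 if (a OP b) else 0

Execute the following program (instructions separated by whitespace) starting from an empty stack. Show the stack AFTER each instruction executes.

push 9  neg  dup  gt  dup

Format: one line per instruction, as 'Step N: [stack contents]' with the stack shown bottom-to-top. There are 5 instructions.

Step 1: [9]
Step 2: [-9]
Step 3: [-9, -9]
Step 4: [0]
Step 5: [0, 0]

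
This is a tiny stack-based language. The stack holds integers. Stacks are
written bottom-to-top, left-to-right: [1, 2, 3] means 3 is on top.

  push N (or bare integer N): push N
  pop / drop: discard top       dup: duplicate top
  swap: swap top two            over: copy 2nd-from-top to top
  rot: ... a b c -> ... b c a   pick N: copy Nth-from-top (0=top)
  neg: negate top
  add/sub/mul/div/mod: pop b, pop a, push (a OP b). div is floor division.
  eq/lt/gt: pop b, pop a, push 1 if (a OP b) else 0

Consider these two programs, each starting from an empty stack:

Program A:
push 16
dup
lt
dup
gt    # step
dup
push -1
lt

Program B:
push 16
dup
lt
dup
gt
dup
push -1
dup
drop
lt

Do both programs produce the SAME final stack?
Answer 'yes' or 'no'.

Answer: yes

Derivation:
Program A trace:
  After 'push 16': [16]
  After 'dup': [16, 16]
  After 'lt': [0]
  After 'dup': [0, 0]
  After 'gt': [0]
  After 'dup': [0, 0]
  After 'push -1': [0, 0, -1]
  After 'lt': [0, 0]
Program A final stack: [0, 0]

Program B trace:
  After 'push 16': [16]
  After 'dup': [16, 16]
  After 'lt': [0]
  After 'dup': [0, 0]
  After 'gt': [0]
  After 'dup': [0, 0]
  After 'push -1': [0, 0, -1]
  After 'dup': [0, 0, -1, -1]
  After 'drop': [0, 0, -1]
  After 'lt': [0, 0]
Program B final stack: [0, 0]
Same: yes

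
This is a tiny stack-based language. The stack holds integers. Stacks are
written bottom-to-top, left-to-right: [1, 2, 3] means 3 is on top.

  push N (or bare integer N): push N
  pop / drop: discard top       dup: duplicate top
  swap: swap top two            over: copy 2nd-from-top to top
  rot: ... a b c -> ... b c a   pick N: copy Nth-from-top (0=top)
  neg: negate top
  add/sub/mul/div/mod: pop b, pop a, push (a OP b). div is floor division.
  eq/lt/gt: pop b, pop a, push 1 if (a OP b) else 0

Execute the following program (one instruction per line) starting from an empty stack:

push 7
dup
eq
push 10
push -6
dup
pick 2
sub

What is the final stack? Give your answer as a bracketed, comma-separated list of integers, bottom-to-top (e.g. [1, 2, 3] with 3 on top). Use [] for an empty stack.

Answer: [1, 10, -6, -16]

Derivation:
After 'push 7': [7]
After 'dup': [7, 7]
After 'eq': [1]
After 'push 10': [1, 10]
After 'push -6': [1, 10, -6]
After 'dup': [1, 10, -6, -6]
After 'pick 2': [1, 10, -6, -6, 10]
After 'sub': [1, 10, -6, -16]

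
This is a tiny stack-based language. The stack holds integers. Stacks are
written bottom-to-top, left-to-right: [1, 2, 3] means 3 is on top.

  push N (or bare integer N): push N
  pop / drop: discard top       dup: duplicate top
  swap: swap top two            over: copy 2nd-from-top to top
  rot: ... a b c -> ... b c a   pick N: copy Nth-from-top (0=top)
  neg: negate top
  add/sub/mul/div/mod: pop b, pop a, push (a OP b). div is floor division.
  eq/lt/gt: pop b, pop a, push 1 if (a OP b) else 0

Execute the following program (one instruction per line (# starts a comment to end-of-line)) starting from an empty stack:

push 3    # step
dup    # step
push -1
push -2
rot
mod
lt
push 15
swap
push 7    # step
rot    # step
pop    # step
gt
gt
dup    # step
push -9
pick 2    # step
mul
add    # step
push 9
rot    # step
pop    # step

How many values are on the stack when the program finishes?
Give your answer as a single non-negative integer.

After 'push 3': stack = [3] (depth 1)
After 'dup': stack = [3, 3] (depth 2)
After 'push -1': stack = [3, 3, -1] (depth 3)
After 'push -2': stack = [3, 3, -1, -2] (depth 4)
After 'rot': stack = [3, -1, -2, 3] (depth 4)
After 'mod': stack = [3, -1, 1] (depth 3)
After 'lt': stack = [3, 1] (depth 2)
After 'push 15': stack = [3, 1, 15] (depth 3)
After 'swap': stack = [3, 15, 1] (depth 3)
After 'push 7': stack = [3, 15, 1, 7] (depth 4)
  ...
After 'gt': stack = [3, 0] (depth 2)
After 'gt': stack = [1] (depth 1)
After 'dup': stack = [1, 1] (depth 2)
After 'push -9': stack = [1, 1, -9] (depth 3)
After 'pick 2': stack = [1, 1, -9, 1] (depth 4)
After 'mul': stack = [1, 1, -9] (depth 3)
After 'add': stack = [1, -8] (depth 2)
After 'push 9': stack = [1, -8, 9] (depth 3)
After 'rot': stack = [-8, 9, 1] (depth 3)
After 'pop': stack = [-8, 9] (depth 2)

Answer: 2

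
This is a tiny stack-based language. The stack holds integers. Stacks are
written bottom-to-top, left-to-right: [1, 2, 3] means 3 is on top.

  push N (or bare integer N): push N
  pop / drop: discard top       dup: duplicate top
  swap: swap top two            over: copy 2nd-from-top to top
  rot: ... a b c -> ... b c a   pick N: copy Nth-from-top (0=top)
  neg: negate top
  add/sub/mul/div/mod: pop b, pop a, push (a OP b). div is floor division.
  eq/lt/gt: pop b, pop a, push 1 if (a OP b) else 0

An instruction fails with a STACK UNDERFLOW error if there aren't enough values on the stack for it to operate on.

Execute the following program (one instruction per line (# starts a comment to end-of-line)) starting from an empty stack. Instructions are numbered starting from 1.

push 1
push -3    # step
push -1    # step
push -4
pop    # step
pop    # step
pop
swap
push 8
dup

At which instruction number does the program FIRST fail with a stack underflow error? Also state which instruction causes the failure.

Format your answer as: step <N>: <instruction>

Step 1 ('push 1'): stack = [1], depth = 1
Step 2 ('push -3'): stack = [1, -3], depth = 2
Step 3 ('push -1'): stack = [1, -3, -1], depth = 3
Step 4 ('push -4'): stack = [1, -3, -1, -4], depth = 4
Step 5 ('pop'): stack = [1, -3, -1], depth = 3
Step 6 ('pop'): stack = [1, -3], depth = 2
Step 7 ('pop'): stack = [1], depth = 1
Step 8 ('swap'): needs 2 value(s) but depth is 1 — STACK UNDERFLOW

Answer: step 8: swap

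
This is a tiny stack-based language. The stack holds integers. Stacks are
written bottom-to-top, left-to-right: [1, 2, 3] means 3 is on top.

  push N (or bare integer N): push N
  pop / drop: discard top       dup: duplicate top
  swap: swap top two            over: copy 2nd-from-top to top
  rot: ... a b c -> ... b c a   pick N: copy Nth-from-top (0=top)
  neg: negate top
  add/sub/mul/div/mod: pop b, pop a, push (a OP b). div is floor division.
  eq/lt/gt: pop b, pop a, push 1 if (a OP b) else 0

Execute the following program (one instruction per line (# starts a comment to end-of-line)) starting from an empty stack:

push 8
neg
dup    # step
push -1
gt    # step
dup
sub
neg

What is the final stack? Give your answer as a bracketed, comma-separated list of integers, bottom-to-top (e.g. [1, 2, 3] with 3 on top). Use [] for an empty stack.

Answer: [-8, 0]

Derivation:
After 'push 8': [8]
After 'neg': [-8]
After 'dup': [-8, -8]
After 'push -1': [-8, -8, -1]
After 'gt': [-8, 0]
After 'dup': [-8, 0, 0]
After 'sub': [-8, 0]
After 'neg': [-8, 0]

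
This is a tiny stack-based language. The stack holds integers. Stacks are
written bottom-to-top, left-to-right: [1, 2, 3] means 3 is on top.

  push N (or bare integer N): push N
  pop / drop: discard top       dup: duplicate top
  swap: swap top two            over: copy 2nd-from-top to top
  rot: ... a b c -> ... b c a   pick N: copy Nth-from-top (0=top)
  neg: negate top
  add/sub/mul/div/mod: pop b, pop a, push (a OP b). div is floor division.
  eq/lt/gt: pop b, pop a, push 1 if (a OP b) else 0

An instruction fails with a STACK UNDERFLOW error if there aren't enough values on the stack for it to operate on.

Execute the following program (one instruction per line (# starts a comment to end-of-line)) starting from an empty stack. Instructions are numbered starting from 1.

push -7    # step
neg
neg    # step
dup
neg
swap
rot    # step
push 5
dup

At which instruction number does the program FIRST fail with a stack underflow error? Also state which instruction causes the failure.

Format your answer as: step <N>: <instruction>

Answer: step 7: rot

Derivation:
Step 1 ('push -7'): stack = [-7], depth = 1
Step 2 ('neg'): stack = [7], depth = 1
Step 3 ('neg'): stack = [-7], depth = 1
Step 4 ('dup'): stack = [-7, -7], depth = 2
Step 5 ('neg'): stack = [-7, 7], depth = 2
Step 6 ('swap'): stack = [7, -7], depth = 2
Step 7 ('rot'): needs 3 value(s) but depth is 2 — STACK UNDERFLOW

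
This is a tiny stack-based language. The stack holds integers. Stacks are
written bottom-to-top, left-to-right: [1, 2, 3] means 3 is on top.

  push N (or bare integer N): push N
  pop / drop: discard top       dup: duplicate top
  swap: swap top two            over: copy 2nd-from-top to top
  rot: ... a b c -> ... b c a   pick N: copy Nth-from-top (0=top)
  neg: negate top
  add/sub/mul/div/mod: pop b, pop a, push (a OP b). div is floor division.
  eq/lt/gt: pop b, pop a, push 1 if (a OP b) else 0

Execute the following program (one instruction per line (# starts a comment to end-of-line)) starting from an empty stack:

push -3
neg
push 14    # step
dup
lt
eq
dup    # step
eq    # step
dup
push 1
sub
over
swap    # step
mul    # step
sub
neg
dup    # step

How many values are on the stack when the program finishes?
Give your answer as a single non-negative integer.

Answer: 2

Derivation:
After 'push -3': stack = [-3] (depth 1)
After 'neg': stack = [3] (depth 1)
After 'push 14': stack = [3, 14] (depth 2)
After 'dup': stack = [3, 14, 14] (depth 3)
After 'lt': stack = [3, 0] (depth 2)
After 'eq': stack = [0] (depth 1)
After 'dup': stack = [0, 0] (depth 2)
After 'eq': stack = [1] (depth 1)
After 'dup': stack = [1, 1] (depth 2)
After 'push 1': stack = [1, 1, 1] (depth 3)
After 'sub': stack = [1, 0] (depth 2)
After 'over': stack = [1, 0, 1] (depth 3)
After 'swap': stack = [1, 1, 0] (depth 3)
After 'mul': stack = [1, 0] (depth 2)
After 'sub': stack = [1] (depth 1)
After 'neg': stack = [-1] (depth 1)
After 'dup': stack = [-1, -1] (depth 2)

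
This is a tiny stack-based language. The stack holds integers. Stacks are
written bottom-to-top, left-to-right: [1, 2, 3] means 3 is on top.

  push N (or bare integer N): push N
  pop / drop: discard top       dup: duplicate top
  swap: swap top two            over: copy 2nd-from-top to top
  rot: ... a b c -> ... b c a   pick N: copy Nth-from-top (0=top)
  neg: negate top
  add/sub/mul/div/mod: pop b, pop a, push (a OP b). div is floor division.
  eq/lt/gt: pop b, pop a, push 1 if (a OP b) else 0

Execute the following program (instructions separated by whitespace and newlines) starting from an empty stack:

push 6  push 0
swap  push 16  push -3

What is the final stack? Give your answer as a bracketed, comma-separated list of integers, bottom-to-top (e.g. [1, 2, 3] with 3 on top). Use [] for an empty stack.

After 'push 6': [6]
After 'push 0': [6, 0]
After 'swap': [0, 6]
After 'push 16': [0, 6, 16]
After 'push -3': [0, 6, 16, -3]

Answer: [0, 6, 16, -3]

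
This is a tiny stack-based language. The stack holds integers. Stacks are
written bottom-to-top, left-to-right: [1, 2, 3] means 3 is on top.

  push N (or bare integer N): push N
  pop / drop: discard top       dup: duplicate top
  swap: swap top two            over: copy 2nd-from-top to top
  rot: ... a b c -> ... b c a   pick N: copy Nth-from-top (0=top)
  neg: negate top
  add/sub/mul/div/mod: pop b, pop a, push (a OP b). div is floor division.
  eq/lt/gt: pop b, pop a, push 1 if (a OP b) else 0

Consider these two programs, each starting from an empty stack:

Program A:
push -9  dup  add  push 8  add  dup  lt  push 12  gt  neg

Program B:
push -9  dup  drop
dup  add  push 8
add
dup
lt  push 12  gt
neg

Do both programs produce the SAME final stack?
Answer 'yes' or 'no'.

Answer: yes

Derivation:
Program A trace:
  After 'push -9': [-9]
  After 'dup': [-9, -9]
  After 'add': [-18]
  After 'push 8': [-18, 8]
  After 'add': [-10]
  After 'dup': [-10, -10]
  After 'lt': [0]
  After 'push 12': [0, 12]
  After 'gt': [0]
  After 'neg': [0]
Program A final stack: [0]

Program B trace:
  After 'push -9': [-9]
  After 'dup': [-9, -9]
  After 'drop': [-9]
  After 'dup': [-9, -9]
  After 'add': [-18]
  After 'push 8': [-18, 8]
  After 'add': [-10]
  After 'dup': [-10, -10]
  After 'lt': [0]
  After 'push 12': [0, 12]
  After 'gt': [0]
  After 'neg': [0]
Program B final stack: [0]
Same: yes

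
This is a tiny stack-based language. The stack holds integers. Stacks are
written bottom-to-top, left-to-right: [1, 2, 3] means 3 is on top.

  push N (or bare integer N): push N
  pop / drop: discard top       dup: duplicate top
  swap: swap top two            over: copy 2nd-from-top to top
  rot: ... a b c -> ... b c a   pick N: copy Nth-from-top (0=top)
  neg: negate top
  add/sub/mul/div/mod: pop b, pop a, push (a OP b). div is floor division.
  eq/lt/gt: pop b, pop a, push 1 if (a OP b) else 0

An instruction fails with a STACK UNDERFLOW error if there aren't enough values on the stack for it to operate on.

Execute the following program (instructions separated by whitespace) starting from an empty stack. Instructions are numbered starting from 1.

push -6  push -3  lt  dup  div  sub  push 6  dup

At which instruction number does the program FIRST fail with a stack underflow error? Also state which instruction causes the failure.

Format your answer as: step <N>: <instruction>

Answer: step 6: sub

Derivation:
Step 1 ('push -6'): stack = [-6], depth = 1
Step 2 ('push -3'): stack = [-6, -3], depth = 2
Step 3 ('lt'): stack = [1], depth = 1
Step 4 ('dup'): stack = [1, 1], depth = 2
Step 5 ('div'): stack = [1], depth = 1
Step 6 ('sub'): needs 2 value(s) but depth is 1 — STACK UNDERFLOW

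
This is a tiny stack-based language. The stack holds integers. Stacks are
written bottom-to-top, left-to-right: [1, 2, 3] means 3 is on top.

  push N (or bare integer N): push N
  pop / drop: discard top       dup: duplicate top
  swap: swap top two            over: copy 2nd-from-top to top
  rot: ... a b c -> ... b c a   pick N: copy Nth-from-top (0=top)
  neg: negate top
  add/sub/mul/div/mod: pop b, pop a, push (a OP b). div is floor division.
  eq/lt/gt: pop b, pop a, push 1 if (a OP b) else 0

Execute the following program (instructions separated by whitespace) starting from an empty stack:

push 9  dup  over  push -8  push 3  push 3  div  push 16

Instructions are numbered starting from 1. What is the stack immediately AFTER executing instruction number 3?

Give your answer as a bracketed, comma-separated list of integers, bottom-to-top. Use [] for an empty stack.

Step 1 ('push 9'): [9]
Step 2 ('dup'): [9, 9]
Step 3 ('over'): [9, 9, 9]

Answer: [9, 9, 9]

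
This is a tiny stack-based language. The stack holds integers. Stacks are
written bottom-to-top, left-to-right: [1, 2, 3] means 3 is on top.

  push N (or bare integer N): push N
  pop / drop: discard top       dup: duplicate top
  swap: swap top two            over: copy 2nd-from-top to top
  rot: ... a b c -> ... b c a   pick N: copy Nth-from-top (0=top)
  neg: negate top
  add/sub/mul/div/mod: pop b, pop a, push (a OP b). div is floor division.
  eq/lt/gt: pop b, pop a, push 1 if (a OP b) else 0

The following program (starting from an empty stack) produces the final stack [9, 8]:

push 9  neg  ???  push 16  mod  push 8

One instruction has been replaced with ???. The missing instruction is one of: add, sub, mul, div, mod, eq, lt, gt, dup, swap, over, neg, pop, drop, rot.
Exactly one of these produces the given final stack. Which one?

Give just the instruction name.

Stack before ???: [-9]
Stack after ???:  [9]
The instruction that transforms [-9] -> [9] is: neg

Answer: neg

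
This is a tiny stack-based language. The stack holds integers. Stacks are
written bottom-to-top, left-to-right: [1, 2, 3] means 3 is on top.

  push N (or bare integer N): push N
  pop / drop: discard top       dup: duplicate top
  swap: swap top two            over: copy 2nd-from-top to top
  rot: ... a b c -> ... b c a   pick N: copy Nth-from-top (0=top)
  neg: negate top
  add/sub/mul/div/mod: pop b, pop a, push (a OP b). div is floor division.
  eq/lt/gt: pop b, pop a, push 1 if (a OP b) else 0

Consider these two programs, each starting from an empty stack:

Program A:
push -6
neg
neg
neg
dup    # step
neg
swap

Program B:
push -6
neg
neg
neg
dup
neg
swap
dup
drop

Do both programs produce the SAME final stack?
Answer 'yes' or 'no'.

Program A trace:
  After 'push -6': [-6]
  After 'neg': [6]
  After 'neg': [-6]
  After 'neg': [6]
  After 'dup': [6, 6]
  After 'neg': [6, -6]
  After 'swap': [-6, 6]
Program A final stack: [-6, 6]

Program B trace:
  After 'push -6': [-6]
  After 'neg': [6]
  After 'neg': [-6]
  After 'neg': [6]
  After 'dup': [6, 6]
  After 'neg': [6, -6]
  After 'swap': [-6, 6]
  After 'dup': [-6, 6, 6]
  After 'drop': [-6, 6]
Program B final stack: [-6, 6]
Same: yes

Answer: yes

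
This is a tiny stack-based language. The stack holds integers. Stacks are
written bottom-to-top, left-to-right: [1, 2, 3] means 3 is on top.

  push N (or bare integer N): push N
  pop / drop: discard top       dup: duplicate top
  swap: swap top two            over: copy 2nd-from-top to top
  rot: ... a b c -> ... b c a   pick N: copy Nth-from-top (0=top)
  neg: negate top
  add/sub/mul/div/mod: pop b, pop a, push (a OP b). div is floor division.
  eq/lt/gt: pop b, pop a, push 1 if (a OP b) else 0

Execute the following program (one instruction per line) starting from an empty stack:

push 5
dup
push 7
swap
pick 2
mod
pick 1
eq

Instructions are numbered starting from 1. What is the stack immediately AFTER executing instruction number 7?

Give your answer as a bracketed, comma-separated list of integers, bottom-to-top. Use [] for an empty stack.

Answer: [5, 7, 0, 7]

Derivation:
Step 1 ('push 5'): [5]
Step 2 ('dup'): [5, 5]
Step 3 ('push 7'): [5, 5, 7]
Step 4 ('swap'): [5, 7, 5]
Step 5 ('pick 2'): [5, 7, 5, 5]
Step 6 ('mod'): [5, 7, 0]
Step 7 ('pick 1'): [5, 7, 0, 7]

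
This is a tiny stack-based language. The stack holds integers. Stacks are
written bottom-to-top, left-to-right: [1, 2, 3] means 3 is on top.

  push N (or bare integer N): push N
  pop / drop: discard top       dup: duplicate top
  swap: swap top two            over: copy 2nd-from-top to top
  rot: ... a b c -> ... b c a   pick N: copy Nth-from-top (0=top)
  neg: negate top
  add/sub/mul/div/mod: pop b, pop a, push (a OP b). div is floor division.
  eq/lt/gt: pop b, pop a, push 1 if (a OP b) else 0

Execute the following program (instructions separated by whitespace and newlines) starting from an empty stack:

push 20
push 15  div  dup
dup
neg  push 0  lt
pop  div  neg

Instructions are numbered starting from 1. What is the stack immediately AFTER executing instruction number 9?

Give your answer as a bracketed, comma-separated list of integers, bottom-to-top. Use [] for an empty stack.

Step 1 ('push 20'): [20]
Step 2 ('push 15'): [20, 15]
Step 3 ('div'): [1]
Step 4 ('dup'): [1, 1]
Step 5 ('dup'): [1, 1, 1]
Step 6 ('neg'): [1, 1, -1]
Step 7 ('push 0'): [1, 1, -1, 0]
Step 8 ('lt'): [1, 1, 1]
Step 9 ('pop'): [1, 1]

Answer: [1, 1]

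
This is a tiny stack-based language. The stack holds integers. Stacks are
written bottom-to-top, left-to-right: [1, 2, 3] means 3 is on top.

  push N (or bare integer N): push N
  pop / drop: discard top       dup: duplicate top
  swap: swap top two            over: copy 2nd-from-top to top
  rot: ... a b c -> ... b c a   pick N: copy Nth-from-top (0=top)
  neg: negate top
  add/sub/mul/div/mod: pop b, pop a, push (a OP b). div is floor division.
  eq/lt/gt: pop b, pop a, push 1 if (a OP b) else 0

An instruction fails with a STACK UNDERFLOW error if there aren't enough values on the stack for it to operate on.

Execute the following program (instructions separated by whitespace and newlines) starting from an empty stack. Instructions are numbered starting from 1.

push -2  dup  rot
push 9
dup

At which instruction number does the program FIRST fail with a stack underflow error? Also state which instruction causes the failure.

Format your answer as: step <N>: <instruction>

Answer: step 3: rot

Derivation:
Step 1 ('push -2'): stack = [-2], depth = 1
Step 2 ('dup'): stack = [-2, -2], depth = 2
Step 3 ('rot'): needs 3 value(s) but depth is 2 — STACK UNDERFLOW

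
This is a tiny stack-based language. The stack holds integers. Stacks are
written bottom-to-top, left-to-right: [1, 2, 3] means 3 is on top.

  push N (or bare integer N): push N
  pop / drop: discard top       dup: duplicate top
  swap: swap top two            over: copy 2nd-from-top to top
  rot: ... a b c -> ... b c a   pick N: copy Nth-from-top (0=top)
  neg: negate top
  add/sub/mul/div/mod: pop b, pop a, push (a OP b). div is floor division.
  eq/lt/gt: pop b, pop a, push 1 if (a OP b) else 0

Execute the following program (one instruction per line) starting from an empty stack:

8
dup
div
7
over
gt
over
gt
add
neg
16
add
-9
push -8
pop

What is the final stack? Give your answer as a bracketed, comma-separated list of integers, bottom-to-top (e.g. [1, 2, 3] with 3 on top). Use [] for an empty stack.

After 'push 8': [8]
After 'dup': [8, 8]
After 'div': [1]
After 'push 7': [1, 7]
After 'over': [1, 7, 1]
After 'gt': [1, 1]
After 'over': [1, 1, 1]
After 'gt': [1, 0]
After 'add': [1]
After 'neg': [-1]
After 'push 16': [-1, 16]
After 'add': [15]
After 'push -9': [15, -9]
After 'push -8': [15, -9, -8]
After 'pop': [15, -9]

Answer: [15, -9]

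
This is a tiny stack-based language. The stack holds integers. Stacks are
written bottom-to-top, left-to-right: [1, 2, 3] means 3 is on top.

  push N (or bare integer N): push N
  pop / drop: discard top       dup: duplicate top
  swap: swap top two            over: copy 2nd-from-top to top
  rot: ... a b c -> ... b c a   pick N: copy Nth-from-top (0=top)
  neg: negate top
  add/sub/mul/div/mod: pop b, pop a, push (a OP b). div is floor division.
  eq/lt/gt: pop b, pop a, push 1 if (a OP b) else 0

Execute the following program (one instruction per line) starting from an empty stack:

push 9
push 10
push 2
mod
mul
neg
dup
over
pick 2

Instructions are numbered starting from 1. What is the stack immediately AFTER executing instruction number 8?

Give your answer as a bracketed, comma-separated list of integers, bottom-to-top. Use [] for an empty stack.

Step 1 ('push 9'): [9]
Step 2 ('push 10'): [9, 10]
Step 3 ('push 2'): [9, 10, 2]
Step 4 ('mod'): [9, 0]
Step 5 ('mul'): [0]
Step 6 ('neg'): [0]
Step 7 ('dup'): [0, 0]
Step 8 ('over'): [0, 0, 0]

Answer: [0, 0, 0]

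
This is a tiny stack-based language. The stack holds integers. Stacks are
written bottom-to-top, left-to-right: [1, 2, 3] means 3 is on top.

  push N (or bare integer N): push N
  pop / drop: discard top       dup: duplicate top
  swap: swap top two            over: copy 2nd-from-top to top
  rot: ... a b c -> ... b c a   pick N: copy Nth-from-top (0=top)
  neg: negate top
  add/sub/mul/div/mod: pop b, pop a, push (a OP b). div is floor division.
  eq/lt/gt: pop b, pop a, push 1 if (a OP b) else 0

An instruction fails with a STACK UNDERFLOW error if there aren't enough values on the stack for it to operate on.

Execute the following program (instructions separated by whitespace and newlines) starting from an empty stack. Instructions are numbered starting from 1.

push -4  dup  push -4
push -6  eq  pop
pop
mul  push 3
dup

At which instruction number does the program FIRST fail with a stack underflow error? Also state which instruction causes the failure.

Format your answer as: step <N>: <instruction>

Answer: step 8: mul

Derivation:
Step 1 ('push -4'): stack = [-4], depth = 1
Step 2 ('dup'): stack = [-4, -4], depth = 2
Step 3 ('push -4'): stack = [-4, -4, -4], depth = 3
Step 4 ('push -6'): stack = [-4, -4, -4, -6], depth = 4
Step 5 ('eq'): stack = [-4, -4, 0], depth = 3
Step 6 ('pop'): stack = [-4, -4], depth = 2
Step 7 ('pop'): stack = [-4], depth = 1
Step 8 ('mul'): needs 2 value(s) but depth is 1 — STACK UNDERFLOW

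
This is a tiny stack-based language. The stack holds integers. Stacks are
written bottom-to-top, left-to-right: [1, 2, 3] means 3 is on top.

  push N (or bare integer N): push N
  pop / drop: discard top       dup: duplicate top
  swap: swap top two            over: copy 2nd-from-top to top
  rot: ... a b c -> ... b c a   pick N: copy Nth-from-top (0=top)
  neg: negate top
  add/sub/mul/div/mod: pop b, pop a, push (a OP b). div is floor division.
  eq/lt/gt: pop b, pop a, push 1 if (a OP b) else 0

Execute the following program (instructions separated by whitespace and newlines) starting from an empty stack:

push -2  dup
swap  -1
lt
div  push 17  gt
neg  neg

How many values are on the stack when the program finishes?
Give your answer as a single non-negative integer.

Answer: 1

Derivation:
After 'push -2': stack = [-2] (depth 1)
After 'dup': stack = [-2, -2] (depth 2)
After 'swap': stack = [-2, -2] (depth 2)
After 'push -1': stack = [-2, -2, -1] (depth 3)
After 'lt': stack = [-2, 1] (depth 2)
After 'div': stack = [-2] (depth 1)
After 'push 17': stack = [-2, 17] (depth 2)
After 'gt': stack = [0] (depth 1)
After 'neg': stack = [0] (depth 1)
After 'neg': stack = [0] (depth 1)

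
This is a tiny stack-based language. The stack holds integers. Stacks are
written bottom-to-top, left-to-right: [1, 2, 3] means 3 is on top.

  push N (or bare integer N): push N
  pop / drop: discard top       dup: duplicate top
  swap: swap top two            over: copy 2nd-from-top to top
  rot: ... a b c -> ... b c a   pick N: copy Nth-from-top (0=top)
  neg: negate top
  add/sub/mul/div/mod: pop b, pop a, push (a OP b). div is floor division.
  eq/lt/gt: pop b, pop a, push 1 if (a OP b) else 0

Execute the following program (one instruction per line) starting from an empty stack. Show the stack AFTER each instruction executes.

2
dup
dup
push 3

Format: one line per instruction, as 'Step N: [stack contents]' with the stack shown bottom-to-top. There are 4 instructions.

Step 1: [2]
Step 2: [2, 2]
Step 3: [2, 2, 2]
Step 4: [2, 2, 2, 3]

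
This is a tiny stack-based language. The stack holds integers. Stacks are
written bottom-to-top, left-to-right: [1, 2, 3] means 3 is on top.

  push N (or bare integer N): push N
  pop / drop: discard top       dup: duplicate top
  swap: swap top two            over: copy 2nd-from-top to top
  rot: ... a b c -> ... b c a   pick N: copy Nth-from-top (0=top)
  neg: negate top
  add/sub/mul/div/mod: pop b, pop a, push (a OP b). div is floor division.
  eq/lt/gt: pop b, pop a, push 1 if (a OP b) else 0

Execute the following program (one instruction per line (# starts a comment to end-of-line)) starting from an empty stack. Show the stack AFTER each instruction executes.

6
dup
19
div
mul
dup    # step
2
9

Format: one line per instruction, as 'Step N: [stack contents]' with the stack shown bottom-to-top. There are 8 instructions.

Step 1: [6]
Step 2: [6, 6]
Step 3: [6, 6, 19]
Step 4: [6, 0]
Step 5: [0]
Step 6: [0, 0]
Step 7: [0, 0, 2]
Step 8: [0, 0, 2, 9]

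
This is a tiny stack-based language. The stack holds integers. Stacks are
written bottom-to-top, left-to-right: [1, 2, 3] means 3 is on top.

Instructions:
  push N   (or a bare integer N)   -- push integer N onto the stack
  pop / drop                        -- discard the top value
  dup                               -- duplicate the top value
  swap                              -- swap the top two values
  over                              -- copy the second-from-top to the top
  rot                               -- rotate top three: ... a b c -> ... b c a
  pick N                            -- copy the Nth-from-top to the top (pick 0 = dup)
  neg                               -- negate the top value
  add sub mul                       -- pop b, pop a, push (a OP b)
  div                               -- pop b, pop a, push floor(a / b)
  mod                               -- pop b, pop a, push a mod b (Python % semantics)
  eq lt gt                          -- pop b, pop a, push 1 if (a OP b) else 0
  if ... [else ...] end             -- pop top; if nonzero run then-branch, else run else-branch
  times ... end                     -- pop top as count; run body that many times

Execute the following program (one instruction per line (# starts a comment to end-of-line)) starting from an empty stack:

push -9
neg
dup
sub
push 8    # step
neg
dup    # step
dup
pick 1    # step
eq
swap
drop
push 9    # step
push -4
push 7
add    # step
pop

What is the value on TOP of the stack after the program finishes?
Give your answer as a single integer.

Answer: 9

Derivation:
After 'push -9': [-9]
After 'neg': [9]
After 'dup': [9, 9]
After 'sub': [0]
After 'push 8': [0, 8]
After 'neg': [0, -8]
After 'dup': [0, -8, -8]
After 'dup': [0, -8, -8, -8]
After 'pick 1': [0, -8, -8, -8, -8]
After 'eq': [0, -8, -8, 1]
After 'swap': [0, -8, 1, -8]
After 'drop': [0, -8, 1]
After 'push 9': [0, -8, 1, 9]
After 'push -4': [0, -8, 1, 9, -4]
After 'push 7': [0, -8, 1, 9, -4, 7]
After 'add': [0, -8, 1, 9, 3]
After 'pop': [0, -8, 1, 9]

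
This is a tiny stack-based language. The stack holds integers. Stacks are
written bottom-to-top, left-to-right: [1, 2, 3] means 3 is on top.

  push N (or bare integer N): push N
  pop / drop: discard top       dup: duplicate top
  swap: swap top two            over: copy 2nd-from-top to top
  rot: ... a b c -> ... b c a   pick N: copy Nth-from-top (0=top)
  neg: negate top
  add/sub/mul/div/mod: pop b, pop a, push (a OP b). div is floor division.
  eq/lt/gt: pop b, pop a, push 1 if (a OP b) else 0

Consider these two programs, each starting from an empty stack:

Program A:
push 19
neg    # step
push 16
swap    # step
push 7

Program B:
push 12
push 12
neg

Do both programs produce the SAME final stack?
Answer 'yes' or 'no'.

Answer: no

Derivation:
Program A trace:
  After 'push 19': [19]
  After 'neg': [-19]
  After 'push 16': [-19, 16]
  After 'swap': [16, -19]
  After 'push 7': [16, -19, 7]
Program A final stack: [16, -19, 7]

Program B trace:
  After 'push 12': [12]
  After 'push 12': [12, 12]
  After 'neg': [12, -12]
Program B final stack: [12, -12]
Same: no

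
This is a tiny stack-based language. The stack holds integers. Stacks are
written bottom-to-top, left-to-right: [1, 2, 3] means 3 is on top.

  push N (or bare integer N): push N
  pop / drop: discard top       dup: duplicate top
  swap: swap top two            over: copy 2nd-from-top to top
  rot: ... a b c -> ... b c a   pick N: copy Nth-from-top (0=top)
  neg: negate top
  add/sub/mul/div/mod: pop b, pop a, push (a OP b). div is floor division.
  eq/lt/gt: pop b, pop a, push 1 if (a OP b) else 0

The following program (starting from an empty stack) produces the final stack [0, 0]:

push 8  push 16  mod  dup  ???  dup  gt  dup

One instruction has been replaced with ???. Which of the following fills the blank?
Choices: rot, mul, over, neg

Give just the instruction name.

Answer: mul

Derivation:
Stack before ???: [8, 8]
Stack after ???:  [64]
Checking each choice:
  rot: stack underflow (need 3, have 2)
  mul: MATCH
  over: produces [8, 8, 0, 0]
  neg: produces [8, 0, 0]


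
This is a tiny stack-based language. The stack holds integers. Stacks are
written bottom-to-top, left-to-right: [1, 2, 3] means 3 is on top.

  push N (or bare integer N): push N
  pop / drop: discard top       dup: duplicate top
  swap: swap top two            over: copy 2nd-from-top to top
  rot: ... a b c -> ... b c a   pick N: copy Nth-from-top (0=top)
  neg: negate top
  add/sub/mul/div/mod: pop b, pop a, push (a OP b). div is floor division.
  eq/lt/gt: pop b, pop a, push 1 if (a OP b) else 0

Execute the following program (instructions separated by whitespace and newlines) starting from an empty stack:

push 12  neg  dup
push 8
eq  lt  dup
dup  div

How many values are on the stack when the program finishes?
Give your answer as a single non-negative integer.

Answer: 2

Derivation:
After 'push 12': stack = [12] (depth 1)
After 'neg': stack = [-12] (depth 1)
After 'dup': stack = [-12, -12] (depth 2)
After 'push 8': stack = [-12, -12, 8] (depth 3)
After 'eq': stack = [-12, 0] (depth 2)
After 'lt': stack = [1] (depth 1)
After 'dup': stack = [1, 1] (depth 2)
After 'dup': stack = [1, 1, 1] (depth 3)
After 'div': stack = [1, 1] (depth 2)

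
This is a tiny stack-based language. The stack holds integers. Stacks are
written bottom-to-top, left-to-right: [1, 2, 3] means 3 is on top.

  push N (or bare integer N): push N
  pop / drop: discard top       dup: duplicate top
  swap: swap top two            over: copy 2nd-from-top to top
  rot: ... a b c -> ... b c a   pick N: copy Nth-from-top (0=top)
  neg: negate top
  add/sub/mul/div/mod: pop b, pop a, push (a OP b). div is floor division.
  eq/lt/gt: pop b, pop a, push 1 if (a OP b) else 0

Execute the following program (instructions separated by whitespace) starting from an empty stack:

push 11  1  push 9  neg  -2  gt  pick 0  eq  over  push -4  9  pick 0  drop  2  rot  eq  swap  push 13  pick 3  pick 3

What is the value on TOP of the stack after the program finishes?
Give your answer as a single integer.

Answer: 0

Derivation:
After 'push 11': [11]
After 'push 1': [11, 1]
After 'push 9': [11, 1, 9]
After 'neg': [11, 1, -9]
After 'push -2': [11, 1, -9, -2]
After 'gt': [11, 1, 0]
After 'pick 0': [11, 1, 0, 0]
After 'eq': [11, 1, 1]
After 'over': [11, 1, 1, 1]
After 'push -4': [11, 1, 1, 1, -4]
After 'push 9': [11, 1, 1, 1, -4, 9]
After 'pick 0': [11, 1, 1, 1, -4, 9, 9]
After 'drop': [11, 1, 1, 1, -4, 9]
After 'push 2': [11, 1, 1, 1, -4, 9, 2]
After 'rot': [11, 1, 1, 1, 9, 2, -4]
After 'eq': [11, 1, 1, 1, 9, 0]
After 'swap': [11, 1, 1, 1, 0, 9]
After 'push 13': [11, 1, 1, 1, 0, 9, 13]
After 'pick 3': [11, 1, 1, 1, 0, 9, 13, 1]
After 'pick 3': [11, 1, 1, 1, 0, 9, 13, 1, 0]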